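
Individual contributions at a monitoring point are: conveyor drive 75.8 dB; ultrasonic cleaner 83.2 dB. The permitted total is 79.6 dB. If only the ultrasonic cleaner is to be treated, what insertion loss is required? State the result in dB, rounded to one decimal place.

Fixed contribution from the other source: Σ 10^(L/10) = 10^(75.8/10) = 3.802e+07 (75.80 dB).
To meet 79.6 dB overall, the treated ultrasonic cleaner may contribute at most 10^(79.6/10) − 3.802e+07 = 5.318e+07, i.e. 77.26 dB.
Required insertion loss = 83.2 − 77.26 = 5.94 dB.

5.9 dB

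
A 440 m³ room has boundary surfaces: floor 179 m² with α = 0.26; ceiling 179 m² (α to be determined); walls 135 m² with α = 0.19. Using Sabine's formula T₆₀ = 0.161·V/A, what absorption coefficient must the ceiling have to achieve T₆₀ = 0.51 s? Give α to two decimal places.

0.37

From T₆₀ = 0.161·V/A, the target T₆₀ = 0.51 s needs A = 0.161·440/0.51 = 138.90 m².
Absorption from the other surfaces = 179·0.26 + 135·0.19 = 72.19 m², so the ceiling must supply 66.71 m² over 179 m².
α = 66.71/179 = 0.373.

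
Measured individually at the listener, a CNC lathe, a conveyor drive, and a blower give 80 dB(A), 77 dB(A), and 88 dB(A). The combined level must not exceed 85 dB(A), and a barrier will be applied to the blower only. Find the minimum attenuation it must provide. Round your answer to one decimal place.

Everything except the blower sums to 10^(80/10) + 10^(77/10) = 1.501e+08 in linear terms, 81.76 dB(A).
The limit corresponds to 10^(85/10) = 3.162e+08; subtracting the fixed part leaves 1.661e+08 for the blower, i.e. 82.20 dB(A).
Required insertion loss = 88 − 82.20 = 5.80 dB.

5.8 dB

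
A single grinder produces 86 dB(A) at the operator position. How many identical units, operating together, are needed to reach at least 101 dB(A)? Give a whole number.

32

Need L₁ + 10·log₁₀ N ≥ 101, i.e. log₁₀ N ≥ 1.50.
N ≥ 10^(15.0/10) = 31.623, so N = 32.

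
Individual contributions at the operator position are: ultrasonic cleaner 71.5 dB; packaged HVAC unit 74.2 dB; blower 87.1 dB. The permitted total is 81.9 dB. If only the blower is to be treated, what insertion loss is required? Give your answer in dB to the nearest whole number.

Fixed contribution from the other sources: Σ 10^(L/10) = 10^(71.5/10) + 10^(74.2/10) = 4.043e+07 (76.07 dB).
The limit corresponds to 10^(81.9/10) = 1.549e+08; subtracting the fixed part leaves 1.145e+08 for the blower, i.e. 80.59 dB.
So the blower must be reduced from 87.1 to 80.59 dB: IL = 6.51 dB.

7 dB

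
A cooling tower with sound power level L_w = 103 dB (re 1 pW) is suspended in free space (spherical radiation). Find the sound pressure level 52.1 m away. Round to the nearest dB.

58 dB

Free-field spherical radiation: L_p = L_w − 10·log₁₀(4π·r²), r = 52.1 m.
4π·r² = 3.411e+04 m², 10·log₁₀ of that is 45.329 dB.
L_p = 103 − 45.329 = 57.67 dB.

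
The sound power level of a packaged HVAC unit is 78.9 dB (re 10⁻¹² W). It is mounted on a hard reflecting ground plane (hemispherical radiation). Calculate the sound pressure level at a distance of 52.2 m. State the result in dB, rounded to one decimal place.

36.6 dB

The power spreads over a hemisphere of area 2π·r², so L_p = L_w − 10·log₁₀(2π·r²).
2π·r² = 1.712e+04 m², 10·log₁₀ of that is 42.335 dB.
L_p = 78.9 − 42.335 = 36.56 dB.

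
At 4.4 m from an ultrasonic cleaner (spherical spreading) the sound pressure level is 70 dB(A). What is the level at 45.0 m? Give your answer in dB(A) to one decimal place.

49.8 dB(A)

Spherical spreading from a point source gives a 20·log₁₀(r₂/r₁) drop.
L₂ = 70 − 20·log₁₀(45.0/4.4) = 70 − 20.195 = 49.80 dB(A).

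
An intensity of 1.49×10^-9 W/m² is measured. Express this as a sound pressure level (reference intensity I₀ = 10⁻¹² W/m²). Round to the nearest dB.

Dividing by I₀ shifts the exponent by 12: I/I₀ = 1.49×10^3.
L = 10·(0.1732 + 3) = 31.73 dB.

32 dB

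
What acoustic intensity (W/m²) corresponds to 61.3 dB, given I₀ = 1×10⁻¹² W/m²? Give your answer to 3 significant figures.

I/I₀ = 10^(61.3/10) = 1.349e+06, so I = 1.349e+06 × 10⁻¹² W/m².

1.35e-06 W/m²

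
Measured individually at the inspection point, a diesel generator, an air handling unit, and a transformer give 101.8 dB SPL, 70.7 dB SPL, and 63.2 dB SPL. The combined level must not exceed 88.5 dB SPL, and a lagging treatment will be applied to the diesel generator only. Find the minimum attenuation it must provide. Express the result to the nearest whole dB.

13 dB

Everything except the diesel generator sums to 10^(70.7/10) + 10^(63.2/10) = 1.384e+07 in linear terms, 71.41 dB SPL.
The limit corresponds to 10^(88.5/10) = 7.079e+08; subtracting the fixed part leaves 6.941e+08 for the diesel generator, i.e. 88.41 dB SPL.
Required insertion loss = 101.8 − 88.41 = 13.39 dB.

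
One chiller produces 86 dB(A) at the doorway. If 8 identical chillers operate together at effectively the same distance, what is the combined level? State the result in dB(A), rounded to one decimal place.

With 8 equal, uncorrelated contributions the intensity is 8× that of one unit, giving a rise of 10·log₁₀ 8.
L_total = 86 + 10·log₁₀(8) = 86 + 9.031 = 95.03 dB(A).

95.0 dB(A)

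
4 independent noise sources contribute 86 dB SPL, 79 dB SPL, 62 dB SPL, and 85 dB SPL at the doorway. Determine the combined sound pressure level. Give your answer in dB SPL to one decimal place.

89.0 dB SPL

Incoherent sources combine by intensity addition: L_total = 10·log₁₀(Σ 10^(L_i/10)).
Σ 10^(L/10) = 10^(86/10) + 10^(79/10) + 10^(62/10) + 10^(85/10) = 7.954e+08.
L_total = 10·log₁₀(7.954e+08) = 89.01 dB SPL.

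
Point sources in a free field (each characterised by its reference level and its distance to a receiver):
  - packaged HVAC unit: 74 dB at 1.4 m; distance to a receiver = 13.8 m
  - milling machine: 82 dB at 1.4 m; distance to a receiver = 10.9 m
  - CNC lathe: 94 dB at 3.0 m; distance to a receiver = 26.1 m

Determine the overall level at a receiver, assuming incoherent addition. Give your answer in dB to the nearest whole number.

First find each source's level at the receiver (point-source: −20·log₁₀(r/r_ref)), then combine on an intensity basis.
packaged HVAC unit: 74 − 20·log₁₀(13.8/1.4) = 74 − 19.88 = 54.12 dB.
milling machine: 82 − 20·log₁₀(10.9/1.4) = 82 − 17.83 = 64.17 dB.
CNC lathe: 94 − 20·log₁₀(26.1/3.0) = 94 − 18.79 = 75.21 dB.
Σ 10^(L/10) = 3.606e+07 → L_total = 10·log₁₀(3.606e+07) = 75.57 dB.

76 dB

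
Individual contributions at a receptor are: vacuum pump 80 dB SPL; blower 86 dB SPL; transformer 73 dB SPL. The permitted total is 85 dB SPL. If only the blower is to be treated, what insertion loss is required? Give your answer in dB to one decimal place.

The untreated sources together contribute 10^(80/10) + 10^(73/10) = 1.200e+08, i.e. 80.79 dB SPL.
The limit corresponds to 10^(85/10) = 3.162e+08; subtracting the fixed part leaves 1.963e+08 for the blower, i.e. 82.93 dB SPL.
Required insertion loss = 86 − 82.93 = 3.07 dB.

3.1 dB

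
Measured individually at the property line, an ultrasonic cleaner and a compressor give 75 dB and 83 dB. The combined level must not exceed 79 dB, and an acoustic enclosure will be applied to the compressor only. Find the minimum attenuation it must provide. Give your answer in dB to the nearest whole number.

Everything except the compressor sums to 10^(75/10) = 3.162e+07 in linear terms, 75.00 dB.
To meet 79 dB overall, the treated compressor may contribute at most 10^(79/10) − 3.162e+07 = 4.781e+07, i.e. 76.80 dB.
Required insertion loss = 83 − 76.80 = 6.20 dB.

6 dB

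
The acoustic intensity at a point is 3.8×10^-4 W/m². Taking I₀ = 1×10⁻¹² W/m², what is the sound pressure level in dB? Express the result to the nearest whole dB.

L = 10·log₁₀(I/I₀) = 10·log₁₀(3.8×10^-4/10⁻¹²) = 10·log₁₀(3.8×10^8).
L = 10·(0.5798 + 8) = 85.80 dB.

86 dB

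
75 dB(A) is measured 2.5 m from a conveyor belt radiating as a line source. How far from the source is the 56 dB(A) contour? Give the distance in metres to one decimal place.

For a line source L₁ − L₂ = 10·log₁₀(r₂/r₁), so r₂ = r₁·10^((L₁−L₂)/10).
r₂ = 2.5·10^((75−56)/10) = 2.5·10^(19.0/10) = 198.58 m.

198.6 m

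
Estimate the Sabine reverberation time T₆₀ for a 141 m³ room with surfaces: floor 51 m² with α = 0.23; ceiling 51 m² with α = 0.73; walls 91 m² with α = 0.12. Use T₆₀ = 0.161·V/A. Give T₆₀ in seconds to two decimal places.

A = Σ Sᵢαᵢ = 51·0.23 + 51·0.73 + 91·0.12 = 59.88 m².
T₆₀ = 0.161 × 141 / 59.88 = 0.379 s.

0.38 s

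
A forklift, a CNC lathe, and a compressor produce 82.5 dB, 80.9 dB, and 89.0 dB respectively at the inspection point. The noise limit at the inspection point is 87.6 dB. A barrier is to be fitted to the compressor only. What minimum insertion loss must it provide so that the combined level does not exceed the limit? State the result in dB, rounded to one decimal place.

Fixed contribution from the other sources: Σ 10^(L/10) = 10^(82.5/10) + 10^(80.9/10) = 3.009e+08 (84.78 dB).
To meet 87.6 dB overall, the treated compressor may contribute at most 10^(87.6/10) − 3.009e+08 = 2.746e+08, i.e. 84.39 dB.
Required insertion loss = 89.0 − 84.39 = 4.61 dB.

4.6 dB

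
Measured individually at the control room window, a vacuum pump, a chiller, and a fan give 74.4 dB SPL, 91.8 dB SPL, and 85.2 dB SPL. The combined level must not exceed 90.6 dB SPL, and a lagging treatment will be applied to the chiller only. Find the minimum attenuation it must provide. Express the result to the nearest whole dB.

Fixed contribution from the other sources: Σ 10^(L/10) = 10^(74.4/10) + 10^(85.2/10) = 3.587e+08 (85.55 dB SPL).
To meet 90.6 dB SPL overall, the treated chiller may contribute at most 10^(90.6/10) − 3.587e+08 = 7.895e+08, i.e. 88.97 dB SPL.
So the chiller must be reduced from 91.8 to 88.97 dB SPL: IL = 2.83 dB.

3 dB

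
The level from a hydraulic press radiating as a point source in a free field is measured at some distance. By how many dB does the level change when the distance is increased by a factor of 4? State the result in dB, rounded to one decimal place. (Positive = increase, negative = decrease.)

-12.0 dB

With spherical spreading the level changes by −20·log₁₀(r₂/r₁).
ΔL = −20·log₁₀(4) = -12.04 dB.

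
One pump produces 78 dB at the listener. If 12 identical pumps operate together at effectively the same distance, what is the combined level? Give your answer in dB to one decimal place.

88.8 dB

N identical incoherent sources raise the level by 10·log₁₀ N.
L_total = 78 + 10·log₁₀(12) = 78 + 10.792 = 88.79 dB.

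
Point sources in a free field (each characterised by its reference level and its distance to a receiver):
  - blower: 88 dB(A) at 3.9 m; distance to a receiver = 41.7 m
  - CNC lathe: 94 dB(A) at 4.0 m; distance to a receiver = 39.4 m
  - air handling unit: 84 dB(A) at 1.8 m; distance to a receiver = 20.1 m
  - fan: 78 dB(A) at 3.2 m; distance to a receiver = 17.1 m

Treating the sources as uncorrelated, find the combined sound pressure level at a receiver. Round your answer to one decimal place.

75.5 dB(A)

Apply inverse-square spreading to bring every level to the receiver, then sum 10^(L/10).
blower: 88 − 20·log₁₀(41.7/3.9) = 88 − 20.58 = 67.42 dB(A).
CNC lathe: 94 − 20·log₁₀(39.4/4.0) = 94 − 19.87 = 74.13 dB(A).
air handling unit: 84 − 20·log₁₀(20.1/1.8) = 84 − 20.96 = 63.04 dB(A).
fan: 78 − 20·log₁₀(17.1/3.2) = 78 − 14.56 = 63.44 dB(A).
Σ 10^(L/10) = 3.563e+07 → L_total = 10·log₁₀(3.563e+07) = 75.52 dB(A).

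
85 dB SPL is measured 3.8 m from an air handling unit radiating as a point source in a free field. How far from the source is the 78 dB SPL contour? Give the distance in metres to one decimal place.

The 7.0 dB drop corresponds to a distance ratio of 10^(7.0/20) for a point source.
r₂ = 3.8·10^((85−78)/20) = 3.8·10^(7.0/20) = 8.51 m.

8.5 m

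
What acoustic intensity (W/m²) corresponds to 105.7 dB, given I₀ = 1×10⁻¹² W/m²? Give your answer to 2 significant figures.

I/I₀ = 10^(105.7/10) = 3.715e+10, so I = 3.715e+10 × 10⁻¹² W/m².

0.037 W/m²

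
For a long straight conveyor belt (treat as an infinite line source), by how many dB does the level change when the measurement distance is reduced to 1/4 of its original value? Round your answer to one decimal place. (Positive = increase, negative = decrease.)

With cylindrical spreading the level changes by −10·log₁₀(r₂/r₁).
ΔL = −10·log₁₀(0.25) = +6.02 dB.

+6.0 dB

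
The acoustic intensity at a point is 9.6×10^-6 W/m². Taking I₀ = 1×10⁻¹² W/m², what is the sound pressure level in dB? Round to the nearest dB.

70 dB

I/I₀ = 9.6×10^-6/10⁻¹² = 9.6×10^6, and L = 10·log₁₀(I/I₀).
L = 10·(0.9823 + 6) = 69.82 dB.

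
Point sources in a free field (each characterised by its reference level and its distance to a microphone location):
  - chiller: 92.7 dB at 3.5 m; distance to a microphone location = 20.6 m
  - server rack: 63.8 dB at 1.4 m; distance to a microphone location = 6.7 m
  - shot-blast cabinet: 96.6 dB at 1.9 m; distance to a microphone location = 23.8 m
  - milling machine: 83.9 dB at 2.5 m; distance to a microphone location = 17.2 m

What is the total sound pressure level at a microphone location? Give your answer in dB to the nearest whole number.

Apply inverse-square spreading to bring every level to the receiver, then sum 10^(L/10).
chiller: 92.7 − 20·log₁₀(20.6/3.5) = 92.7 − 15.40 = 77.30 dB.
server rack: 63.8 − 20·log₁₀(6.7/1.4) = 63.8 − 13.60 = 50.20 dB.
shot-blast cabinet: 96.6 − 20·log₁₀(23.8/1.9) = 96.6 − 21.96 = 74.64 dB.
milling machine: 83.9 − 20·log₁₀(17.2/2.5) = 83.9 − 16.75 = 67.15 dB.
Σ 10^(L/10) = 8.817e+07 → L_total = 10·log₁₀(8.817e+07) = 79.45 dB.

79 dB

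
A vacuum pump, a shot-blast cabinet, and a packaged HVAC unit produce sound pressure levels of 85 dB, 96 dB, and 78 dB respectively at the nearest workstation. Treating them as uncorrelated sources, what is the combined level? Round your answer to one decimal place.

96.4 dB

Incoherent sources combine by intensity addition: L_total = 10·log₁₀(Σ 10^(L_i/10)).
Σ 10^(L/10) = 10^(85/10) + 10^(96/10) + 10^(78/10) = 4.360e+09.
L_total = 10·log₁₀(4.360e+09) = 96.40 dB.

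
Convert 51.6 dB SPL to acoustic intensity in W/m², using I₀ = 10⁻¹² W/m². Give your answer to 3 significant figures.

1.45e-07 W/m²

I/I₀ = 10^(51.6/10) = 1.445e+05, so I = 1.445e+05 × 10⁻¹² W/m².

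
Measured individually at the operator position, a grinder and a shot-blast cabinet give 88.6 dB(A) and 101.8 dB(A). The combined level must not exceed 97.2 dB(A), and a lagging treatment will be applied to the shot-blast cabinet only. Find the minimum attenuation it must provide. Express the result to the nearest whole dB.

Everything except the shot-blast cabinet sums to 10^(88.6/10) = 7.244e+08 in linear terms, 88.60 dB(A).
The limit corresponds to 10^(97.2/10) = 5.248e+09; subtracting the fixed part leaves 4.524e+09 for the shot-blast cabinet, i.e. 96.55 dB(A).
So the shot-blast cabinet must be reduced from 101.8 to 96.55 dB(A): IL = 5.25 dB.

5 dB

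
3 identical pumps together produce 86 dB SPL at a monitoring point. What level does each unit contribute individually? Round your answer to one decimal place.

81.2 dB SPL

Dividing the total intensity by 3 lowers the level by 10·log₁₀ 3 = 4.771 dB: L₁ = 86 − 4.771.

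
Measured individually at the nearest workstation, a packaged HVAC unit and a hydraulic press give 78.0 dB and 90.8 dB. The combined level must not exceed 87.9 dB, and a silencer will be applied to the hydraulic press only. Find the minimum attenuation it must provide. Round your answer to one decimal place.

Everything except the hydraulic press sums to 10^(78.0/10) = 6.310e+07 in linear terms, 78.00 dB.
The limit corresponds to 10^(87.9/10) = 6.166e+08; subtracting the fixed part leaves 5.535e+08 for the hydraulic press, i.e. 87.43 dB.
So the hydraulic press must be reduced from 90.8 to 87.43 dB: IL = 3.37 dB.

3.4 dB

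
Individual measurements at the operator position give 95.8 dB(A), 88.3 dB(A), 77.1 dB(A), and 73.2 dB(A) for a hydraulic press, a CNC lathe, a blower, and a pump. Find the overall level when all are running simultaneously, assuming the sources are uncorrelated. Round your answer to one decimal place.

96.6 dB(A)

Incoherent sources combine by intensity addition: L_total = 10·log₁₀(Σ 10^(L_i/10)).
Σ 10^(L/10) = 10^(95.8/10) + 10^(88.3/10) + 10^(77.1/10) + 10^(73.2/10) = 4.550e+09.
L_total = 10·log₁₀(4.550e+09) = 96.58 dB(A).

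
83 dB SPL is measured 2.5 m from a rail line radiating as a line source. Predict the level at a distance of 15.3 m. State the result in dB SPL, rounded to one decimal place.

75.1 dB SPL

For a line source, L₂ = L₁ − 10·log₁₀(r₂/r₁).
L₂ = 83 − 10·log₁₀(15.3/2.5) = 83 − 7.868 = 75.13 dB SPL.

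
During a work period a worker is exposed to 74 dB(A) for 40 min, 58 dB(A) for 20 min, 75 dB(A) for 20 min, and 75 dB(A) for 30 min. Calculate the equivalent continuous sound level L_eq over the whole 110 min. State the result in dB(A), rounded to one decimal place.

L_eq = 10·log₁₀[(1/T)·Σ tᵢ·10^(Lᵢ/10)] with T = 110 min.
Σ tᵢ·10^(Lᵢ/10) = 40·10^(74/10) + 20·10^(58/10) + 20·10^(75/10) + 30·10^(75/10) = 2.599e+09.
L_eq = 10·log₁₀(2.599e+09/110) = 73.73 dB(A).

73.7 dB(A)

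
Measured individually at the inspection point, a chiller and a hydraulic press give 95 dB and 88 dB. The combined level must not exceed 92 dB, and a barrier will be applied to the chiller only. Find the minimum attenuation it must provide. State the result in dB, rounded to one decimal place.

The untreated sources together contribute 10^(88/10) = 6.310e+08, i.e. 88.00 dB.
The limit corresponds to 10^(92/10) = 1.585e+09; subtracting the fixed part leaves 9.539e+08 for the chiller, i.e. 89.80 dB.
So the chiller must be reduced from 95 to 89.80 dB: IL = 5.20 dB.

5.2 dB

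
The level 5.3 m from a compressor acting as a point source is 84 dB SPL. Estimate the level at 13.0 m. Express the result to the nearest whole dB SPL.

Spherical spreading from a point source gives a 20·log₁₀(r₂/r₁) drop.
L₂ = 84 − 20·log₁₀(13.0/5.3) = 84 − 7.793 = 76.21 dB SPL.

76 dB SPL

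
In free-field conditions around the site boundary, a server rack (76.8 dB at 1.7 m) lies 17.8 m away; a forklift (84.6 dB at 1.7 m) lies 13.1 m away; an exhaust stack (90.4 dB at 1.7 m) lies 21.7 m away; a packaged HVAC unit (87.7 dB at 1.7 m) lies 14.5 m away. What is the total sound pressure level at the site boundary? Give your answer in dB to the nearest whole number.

First find each source's level at the receiver (point-source: −20·log₁₀(r/r_ref)), then combine on an intensity basis.
server rack: 76.8 − 20·log₁₀(17.8/1.7) = 76.8 − 20.40 = 56.40 dB.
forklift: 84.6 − 20·log₁₀(13.1/1.7) = 84.6 − 17.74 = 66.86 dB.
exhaust stack: 90.4 − 20·log₁₀(21.7/1.7) = 90.4 − 22.12 = 68.28 dB.
packaged HVAC unit: 87.7 − 20·log₁₀(14.5/1.7) = 87.7 − 18.62 = 69.08 dB.
Σ 10^(L/10) = 2.012e+07 → L_total = 10·log₁₀(2.012e+07) = 73.04 dB.

73 dB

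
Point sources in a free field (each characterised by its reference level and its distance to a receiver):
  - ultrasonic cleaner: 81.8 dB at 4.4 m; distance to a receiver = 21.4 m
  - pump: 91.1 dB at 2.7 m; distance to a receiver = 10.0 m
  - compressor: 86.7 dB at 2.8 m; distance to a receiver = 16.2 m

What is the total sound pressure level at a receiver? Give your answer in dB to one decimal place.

First find each source's level at the receiver (point-source: −20·log₁₀(r/r_ref)), then combine on an intensity basis.
ultrasonic cleaner: 81.8 − 20·log₁₀(21.4/4.4) = 81.8 − 13.74 = 68.06 dB.
pump: 91.1 − 20·log₁₀(10.0/2.7) = 91.1 − 11.37 = 79.73 dB.
compressor: 86.7 − 20·log₁₀(16.2/2.8) = 86.7 − 15.25 = 71.45 dB.
Σ 10^(L/10) = 1.143e+08 → L_total = 10·log₁₀(1.143e+08) = 80.58 dB.

80.6 dB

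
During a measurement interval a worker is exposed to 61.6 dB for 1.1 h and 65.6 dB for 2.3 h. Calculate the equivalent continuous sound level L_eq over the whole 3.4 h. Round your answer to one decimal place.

Weight each interval's intensity by its duration and average over T = 3.4 h:
Σ tᵢ·10^(Lᵢ/10) = 1.1·10^(61.6/10) + 2.3·10^(65.6/10) = 9.941e+06.
L_eq = 10·log₁₀(9.941e+06/3.4) = 64.66 dB.

64.7 dB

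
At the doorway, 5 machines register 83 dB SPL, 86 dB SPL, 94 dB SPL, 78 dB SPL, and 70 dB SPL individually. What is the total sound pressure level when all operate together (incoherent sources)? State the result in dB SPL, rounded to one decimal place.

95.0 dB SPL

For uncorrelated sources the intensities add, so convert each level to linear form, sum, and take 10·log₁₀ of the total.
Σ 10^(L/10) = 10^(83/10) + 10^(86/10) + 10^(94/10) + 10^(78/10) + 10^(70/10) = 3.183e+09.
L_total = 10·log₁₀(3.183e+09) = 95.03 dB SPL.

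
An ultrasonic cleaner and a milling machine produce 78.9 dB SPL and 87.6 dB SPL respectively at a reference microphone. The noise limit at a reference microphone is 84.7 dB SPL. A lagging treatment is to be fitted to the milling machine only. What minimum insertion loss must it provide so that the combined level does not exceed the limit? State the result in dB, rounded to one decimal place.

4.2 dB

Everything except the milling machine sums to 10^(78.9/10) = 7.762e+07 in linear terms, 78.90 dB SPL.
The limit corresponds to 10^(84.7/10) = 2.951e+08; subtracting the fixed part leaves 2.175e+08 for the milling machine, i.e. 83.37 dB SPL.
So the milling machine must be reduced from 87.6 to 83.37 dB SPL: IL = 4.23 dB.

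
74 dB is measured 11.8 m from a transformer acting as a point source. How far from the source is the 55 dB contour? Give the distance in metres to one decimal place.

105.2 m

The 19.0 dB drop corresponds to a distance ratio of 10^(19.0/20) for a point source.
r₂ = 11.8·10^((74−55)/20) = 11.8·10^(19.0/20) = 105.17 m.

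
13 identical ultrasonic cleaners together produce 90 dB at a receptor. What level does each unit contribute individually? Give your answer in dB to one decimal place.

For N identical incoherent sources L_total = L₁ + 10·log₁₀ N, so L₁ = 90 − 10·log₁₀(13) = 90 − 11.139.

78.9 dB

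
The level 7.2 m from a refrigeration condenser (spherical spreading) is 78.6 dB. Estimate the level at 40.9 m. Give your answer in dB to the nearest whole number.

64 dB

Point-source attenuation: ΔL = 20·log₁₀(r₂/r₁) = 20·log₁₀(40.9/7.2) = 15.088 dB.
L₂ = 78.6 − 20·log₁₀(40.9/7.2) = 78.6 − 15.088 = 63.51 dB.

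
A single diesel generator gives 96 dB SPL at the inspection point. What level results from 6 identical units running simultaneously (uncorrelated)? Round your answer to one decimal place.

N identical incoherent sources raise the level by 10·log₁₀ N.
L_total = 96 + 10·log₁₀(6) = 96 + 7.782 = 103.78 dB SPL.

103.8 dB SPL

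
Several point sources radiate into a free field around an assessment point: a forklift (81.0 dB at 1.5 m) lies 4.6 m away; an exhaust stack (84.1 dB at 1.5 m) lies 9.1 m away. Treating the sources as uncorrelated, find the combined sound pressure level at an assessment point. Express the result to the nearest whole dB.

Apply inverse-square spreading to bring every level to the receiver, then sum 10^(L/10).
forklift: 81.0 − 20·log₁₀(4.6/1.5) = 81.0 − 9.73 = 71.27 dB.
exhaust stack: 84.1 − 20·log₁₀(9.1/1.5) = 84.1 − 15.66 = 68.44 dB.
Σ 10^(L/10) = 2.037e+07 → L_total = 10·log₁₀(2.037e+07) = 73.09 dB.

73 dB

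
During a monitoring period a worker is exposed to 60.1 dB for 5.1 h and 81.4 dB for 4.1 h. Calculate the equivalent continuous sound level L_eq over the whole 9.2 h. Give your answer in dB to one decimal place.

77.9 dB

L_eq = 10·log₁₀[(1/T)·Σ tᵢ·10^(Lᵢ/10)] with T = 9.2 h.
Σ tᵢ·10^(Lᵢ/10) = 5.1·10^(60.1/10) + 4.1·10^(81.4/10) = 5.712e+08.
L_eq = 10·log₁₀(5.712e+08/9.2) = 77.93 dB.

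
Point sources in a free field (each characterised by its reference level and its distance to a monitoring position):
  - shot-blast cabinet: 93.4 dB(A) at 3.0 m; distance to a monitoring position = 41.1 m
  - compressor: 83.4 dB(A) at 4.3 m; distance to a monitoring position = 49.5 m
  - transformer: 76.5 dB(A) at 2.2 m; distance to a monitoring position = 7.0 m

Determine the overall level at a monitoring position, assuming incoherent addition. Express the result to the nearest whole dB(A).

72 dB(A)

Apply inverse-square spreading to bring every level to the receiver, then sum 10^(L/10).
shot-blast cabinet: 93.4 − 20·log₁₀(41.1/3.0) = 93.4 − 22.73 = 70.67 dB(A).
compressor: 83.4 − 20·log₁₀(49.5/4.3) = 83.4 − 21.22 = 62.18 dB(A).
transformer: 76.5 − 20·log₁₀(7.0/2.2) = 76.5 − 10.05 = 66.45 dB(A).
Σ 10^(L/10) = 1.772e+07 → L_total = 10·log₁₀(1.772e+07) = 72.48 dB(A).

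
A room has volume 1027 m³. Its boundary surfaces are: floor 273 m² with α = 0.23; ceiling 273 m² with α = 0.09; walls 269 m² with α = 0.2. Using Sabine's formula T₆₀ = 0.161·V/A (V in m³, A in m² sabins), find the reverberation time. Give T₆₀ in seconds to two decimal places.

Summing Sᵢαᵢ: 273·0.23 + 273·0.09 + 269·0.2 = 141.16 m².
T₆₀ = 0.161 × 1027 / 141.16 = 1.171 s.

1.17 s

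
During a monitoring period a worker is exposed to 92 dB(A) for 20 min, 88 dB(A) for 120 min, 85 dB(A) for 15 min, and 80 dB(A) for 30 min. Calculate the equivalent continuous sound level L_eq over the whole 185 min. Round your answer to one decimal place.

The energy average is taken in the linear domain: L_eq = 10·log₁₀[(Σ tᵢ·10^(Lᵢ/10))/T], T = 185 min.
Σ tᵢ·10^(Lᵢ/10) = 20·10^(92/10) + 120·10^(88/10) + 15·10^(85/10) + 30·10^(80/10) = 1.152e+11.
L_eq = 10·log₁₀(1.152e+11/185) = 87.94 dB(A).

87.9 dB(A)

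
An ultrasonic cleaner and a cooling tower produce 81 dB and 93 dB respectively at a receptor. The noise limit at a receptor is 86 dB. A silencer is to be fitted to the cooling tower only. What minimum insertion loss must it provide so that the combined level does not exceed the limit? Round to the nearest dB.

9 dB

The untreated sources together contribute 10^(81/10) = 1.259e+08, i.e. 81.00 dB.
The limit corresponds to 10^(86/10) = 3.981e+08; subtracting the fixed part leaves 2.722e+08 for the cooling tower, i.e. 84.35 dB.
So the cooling tower must be reduced from 93 to 84.35 dB: IL = 8.65 dB.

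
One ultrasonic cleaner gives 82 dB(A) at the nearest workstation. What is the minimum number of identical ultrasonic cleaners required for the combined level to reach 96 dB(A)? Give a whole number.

The shortfall is 96 − 82 = 14.0 dB, and N units add 10·log₁₀ N, so need 10·log₁₀ N ≥ 14.0.
N ≥ 10^(14.0/10) = 25.119, so N = 26.

26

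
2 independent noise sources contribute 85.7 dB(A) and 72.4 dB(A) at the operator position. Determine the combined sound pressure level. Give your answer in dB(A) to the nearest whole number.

86 dB(A)

Incoherent sources combine by intensity addition: L_total = 10·log₁₀(Σ 10^(L_i/10)).
Σ 10^(L/10) = 10^(85.7/10) + 10^(72.4/10) = 3.889e+08.
L_total = 10·log₁₀(3.889e+08) = 85.90 dB(A).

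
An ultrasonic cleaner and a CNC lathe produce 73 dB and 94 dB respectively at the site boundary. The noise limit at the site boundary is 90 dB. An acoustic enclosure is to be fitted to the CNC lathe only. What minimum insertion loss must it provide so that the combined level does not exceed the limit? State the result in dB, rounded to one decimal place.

4.1 dB

Everything except the CNC lathe sums to 10^(73/10) = 1.995e+07 in linear terms, 73.00 dB.
To meet 90 dB overall, the treated CNC lathe may contribute at most 10^(90/10) − 1.995e+07 = 9.800e+08, i.e. 89.91 dB.
So the CNC lathe must be reduced from 94 to 89.91 dB: IL = 4.09 dB.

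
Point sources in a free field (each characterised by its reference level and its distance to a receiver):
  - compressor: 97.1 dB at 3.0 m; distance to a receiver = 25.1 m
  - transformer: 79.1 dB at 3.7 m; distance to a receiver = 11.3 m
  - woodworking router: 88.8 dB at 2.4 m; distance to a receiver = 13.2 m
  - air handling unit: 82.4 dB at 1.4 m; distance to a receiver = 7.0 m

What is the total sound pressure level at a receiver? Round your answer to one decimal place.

Propagate each source to the receiver with L = L_ref − 20·log₁₀(r/r_ref), then add intensities.
compressor: 97.1 − 20·log₁₀(25.1/3.0) = 97.1 − 18.45 = 78.65 dB.
transformer: 79.1 − 20·log₁₀(11.3/3.7) = 79.1 − 9.70 = 69.40 dB.
woodworking router: 88.8 − 20·log₁₀(13.2/2.4) = 88.8 − 14.81 = 73.99 dB.
air handling unit: 82.4 − 20·log₁₀(7.0/1.4) = 82.4 − 13.98 = 68.42 dB.
Σ 10^(L/10) = 1.140e+08 → L_total = 10·log₁₀(1.140e+08) = 80.57 dB.

80.6 dB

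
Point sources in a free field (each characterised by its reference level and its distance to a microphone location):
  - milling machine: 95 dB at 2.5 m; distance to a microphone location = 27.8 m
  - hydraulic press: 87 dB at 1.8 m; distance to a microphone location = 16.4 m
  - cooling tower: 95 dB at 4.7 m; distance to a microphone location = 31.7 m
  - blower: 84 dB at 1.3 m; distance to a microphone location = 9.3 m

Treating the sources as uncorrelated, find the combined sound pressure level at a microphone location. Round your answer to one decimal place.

80.3 dB

Propagate each source to the receiver with L = L_ref − 20·log₁₀(r/r_ref), then add intensities.
milling machine: 95 − 20·log₁₀(27.8/2.5) = 95 − 20.92 = 74.08 dB.
hydraulic press: 87 − 20·log₁₀(16.4/1.8) = 87 − 19.19 = 67.81 dB.
cooling tower: 95 − 20·log₁₀(31.7/4.7) = 95 − 16.58 = 78.42 dB.
blower: 84 − 20·log₁₀(9.3/1.3) = 84 − 17.09 = 66.91 dB.
Σ 10^(L/10) = 1.060e+08 → L_total = 10·log₁₀(1.060e+08) = 80.25 dB.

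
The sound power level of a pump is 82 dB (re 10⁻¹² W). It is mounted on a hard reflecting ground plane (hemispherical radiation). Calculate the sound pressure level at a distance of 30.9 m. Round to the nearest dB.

The power spreads over a hemisphere of area 2π·r², so L_p = L_w − 10·log₁₀(2π·r²).
2π·r² = 5999 m², 10·log₁₀ of that is 37.781 dB.
L_p = 82 − 37.781 = 44.22 dB.

44 dB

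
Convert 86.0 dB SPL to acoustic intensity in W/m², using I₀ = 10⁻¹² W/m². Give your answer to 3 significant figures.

0.000398 W/m²

I/I₀ = 10^(86.0/10) = 3.981e+08, so I = 3.981e+08 × 10⁻¹² W/m².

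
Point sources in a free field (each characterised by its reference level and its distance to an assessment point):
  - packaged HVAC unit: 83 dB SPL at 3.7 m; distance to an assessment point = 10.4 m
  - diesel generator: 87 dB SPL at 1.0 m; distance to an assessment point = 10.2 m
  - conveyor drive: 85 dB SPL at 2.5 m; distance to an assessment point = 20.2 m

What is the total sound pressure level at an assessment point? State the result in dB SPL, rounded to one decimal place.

Apply inverse-square spreading to bring every level to the receiver, then sum 10^(L/10).
packaged HVAC unit: 83 − 20·log₁₀(10.4/3.7) = 83 − 8.98 = 74.02 dB SPL.
diesel generator: 87 − 20·log₁₀(10.2/1.0) = 87 − 20.17 = 66.83 dB SPL.
conveyor drive: 85 − 20·log₁₀(20.2/2.5) = 85 − 18.15 = 66.85 dB SPL.
Σ 10^(L/10) = 3.492e+07 → L_total = 10·log₁₀(3.492e+07) = 75.43 dB SPL.

75.4 dB SPL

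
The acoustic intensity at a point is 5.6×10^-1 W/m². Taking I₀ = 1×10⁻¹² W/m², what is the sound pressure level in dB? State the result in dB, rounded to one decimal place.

117.5 dB

L = 10·log₁₀(I/I₀) = 10·log₁₀(5.6×10^-1/10⁻¹²) = 10·log₁₀(5.6×10^11).
L = 10·(0.7482 + 11) = 117.48 dB.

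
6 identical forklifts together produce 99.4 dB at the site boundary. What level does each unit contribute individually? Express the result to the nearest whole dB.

92 dB

6 equal contributions raise the level by 10·log₁₀ 6 = 7.782 dB, so each unit alone gives 99.4 − 7.782.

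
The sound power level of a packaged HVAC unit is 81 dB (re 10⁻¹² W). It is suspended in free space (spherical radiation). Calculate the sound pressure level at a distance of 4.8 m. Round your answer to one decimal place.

L_p = L_w − 10·log₁₀(4π·r²) with r = 4.8 m.
4π·r² = 289.5 m², 10·log₁₀ of that is 24.617 dB.
L_p = 81 − 24.617 = 56.38 dB.

56.4 dB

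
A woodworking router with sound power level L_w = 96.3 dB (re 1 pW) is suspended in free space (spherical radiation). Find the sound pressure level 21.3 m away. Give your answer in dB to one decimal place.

Free-field spherical radiation: L_p = L_w − 10·log₁₀(4π·r²), r = 21.3 m.
4π·r² = 5701 m², 10·log₁₀ of that is 37.560 dB.
L_p = 96.3 − 37.560 = 58.74 dB.

58.7 dB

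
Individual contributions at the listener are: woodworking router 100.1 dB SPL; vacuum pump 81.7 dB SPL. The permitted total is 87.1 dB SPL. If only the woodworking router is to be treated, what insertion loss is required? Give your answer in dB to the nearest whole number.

14 dB

Fixed contribution from the other source: Σ 10^(L/10) = 10^(81.7/10) = 1.479e+08 (81.70 dB SPL).
The limit corresponds to 10^(87.1/10) = 5.129e+08; subtracting the fixed part leaves 3.650e+08 for the woodworking router, i.e. 85.62 dB SPL.
So the woodworking router must be reduced from 100.1 to 85.62 dB SPL: IL = 14.48 dB.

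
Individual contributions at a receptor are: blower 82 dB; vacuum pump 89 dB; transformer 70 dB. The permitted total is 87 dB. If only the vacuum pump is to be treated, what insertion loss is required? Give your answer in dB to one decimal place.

3.8 dB

Fixed contribution from the other sources: Σ 10^(L/10) = 10^(82/10) + 10^(70/10) = 1.685e+08 (82.27 dB).
To meet 87 dB overall, the treated vacuum pump may contribute at most 10^(87/10) − 1.685e+08 = 3.327e+08, i.e. 85.22 dB.
So the vacuum pump must be reduced from 89 to 85.22 dB: IL = 3.78 dB.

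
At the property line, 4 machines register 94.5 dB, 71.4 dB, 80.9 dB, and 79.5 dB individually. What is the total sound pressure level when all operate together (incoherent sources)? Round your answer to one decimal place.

Incoherent sources combine by intensity addition: L_total = 10·log₁₀(Σ 10^(L_i/10)).
Σ 10^(L/10) = 10^(94.5/10) + 10^(71.4/10) + 10^(80.9/10) + 10^(79.5/10) = 3.044e+09.
L_total = 10·log₁₀(3.044e+09) = 94.83 dB.

94.8 dB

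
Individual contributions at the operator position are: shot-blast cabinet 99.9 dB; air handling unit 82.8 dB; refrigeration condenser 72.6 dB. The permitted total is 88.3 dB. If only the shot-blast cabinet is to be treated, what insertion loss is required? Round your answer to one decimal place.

13.2 dB

Fixed contribution from the other sources: Σ 10^(L/10) = 10^(82.8/10) + 10^(72.6/10) = 2.087e+08 (83.20 dB).
The limit corresponds to 10^(88.3/10) = 6.761e+08; subtracting the fixed part leaves 4.673e+08 for the shot-blast cabinet, i.e. 86.70 dB.
So the shot-blast cabinet must be reduced from 99.9 to 86.70 dB: IL = 13.20 dB.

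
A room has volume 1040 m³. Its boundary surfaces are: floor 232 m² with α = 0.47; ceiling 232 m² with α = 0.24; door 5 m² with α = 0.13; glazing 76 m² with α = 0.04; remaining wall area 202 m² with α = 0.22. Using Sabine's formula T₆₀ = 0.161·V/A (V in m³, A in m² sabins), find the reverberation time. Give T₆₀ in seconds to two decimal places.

0.79 s

Summing Sᵢαᵢ: 232·0.47 + 232·0.24 + 5·0.13 + 76·0.04 + 202·0.22 = 212.85 m².
T₆₀ = 0.161 × 1040 / 212.85 = 0.787 s.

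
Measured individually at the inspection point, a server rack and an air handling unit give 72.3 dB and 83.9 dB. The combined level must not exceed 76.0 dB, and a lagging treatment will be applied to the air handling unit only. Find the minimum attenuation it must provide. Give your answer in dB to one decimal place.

Fixed contribution from the other source: Σ 10^(L/10) = 10^(72.3/10) = 1.698e+07 (72.30 dB).
The limit corresponds to 10^(76.0/10) = 3.981e+07; subtracting the fixed part leaves 2.283e+07 for the air handling unit, i.e. 73.58 dB.
Required insertion loss = 83.9 − 73.58 = 10.32 dB.

10.3 dB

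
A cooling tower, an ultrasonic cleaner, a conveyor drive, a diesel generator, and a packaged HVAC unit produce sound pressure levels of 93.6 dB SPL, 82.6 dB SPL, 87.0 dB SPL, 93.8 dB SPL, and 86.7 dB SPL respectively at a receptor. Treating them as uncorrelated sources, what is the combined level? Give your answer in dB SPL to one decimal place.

For uncorrelated sources the intensities add, so convert each level to linear form, sum, and take 10·log₁₀ of the total.
Σ 10^(L/10) = 10^(93.6/10) + 10^(82.6/10) + 10^(87.0/10) + 10^(93.8/10) + 10^(86.7/10) = 5.841e+09.
L_total = 10·log₁₀(5.841e+09) = 97.66 dB SPL.

97.7 dB SPL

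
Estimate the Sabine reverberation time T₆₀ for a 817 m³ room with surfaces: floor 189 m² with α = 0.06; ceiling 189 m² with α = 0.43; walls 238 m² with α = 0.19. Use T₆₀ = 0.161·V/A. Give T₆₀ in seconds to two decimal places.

0.95 s

Total absorption A = 189·0.06 + 189·0.43 + 238·0.19 = 137.83 m² sabins.
T₆₀ = 0.161 × 817 / 137.83 = 0.954 s.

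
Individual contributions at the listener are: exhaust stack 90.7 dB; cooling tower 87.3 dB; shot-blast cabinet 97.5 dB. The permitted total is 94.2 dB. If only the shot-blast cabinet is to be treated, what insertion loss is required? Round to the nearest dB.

The untreated sources together contribute 10^(90.7/10) + 10^(87.3/10) = 1.712e+09, i.e. 92.33 dB.
The limit corresponds to 10^(94.2/10) = 2.630e+09; subtracting the fixed part leaves 9.183e+08 for the shot-blast cabinet, i.e. 89.63 dB.
Required insertion loss = 97.5 − 89.63 = 7.87 dB.

8 dB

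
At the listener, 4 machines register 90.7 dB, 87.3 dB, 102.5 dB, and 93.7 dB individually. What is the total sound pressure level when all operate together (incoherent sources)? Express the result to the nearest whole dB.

103 dB

For uncorrelated sources the intensities add, so convert each level to linear form, sum, and take 10·log₁₀ of the total.
Σ 10^(L/10) = 10^(90.7/10) + 10^(87.3/10) + 10^(102.5/10) + 10^(93.7/10) = 2.184e+10.
L_total = 10·log₁₀(2.184e+10) = 103.39 dB.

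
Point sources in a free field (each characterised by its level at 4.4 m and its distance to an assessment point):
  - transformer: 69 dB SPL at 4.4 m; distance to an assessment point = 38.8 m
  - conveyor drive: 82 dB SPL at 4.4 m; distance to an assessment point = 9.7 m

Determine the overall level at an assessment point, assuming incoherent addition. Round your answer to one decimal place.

75.1 dB SPL

First find each source's level at the receiver (point-source: −20·log₁₀(r/r_ref)), then combine on an intensity basis.
transformer: 69 − 20·log₁₀(38.8/4.4) = 69 − 18.91 = 50.09 dB SPL.
conveyor drive: 82 − 20·log₁₀(9.7/4.4) = 82 − 6.87 = 75.13 dB SPL.
Σ 10^(L/10) = 3.271e+07 → L_total = 10·log₁₀(3.271e+07) = 75.15 dB SPL.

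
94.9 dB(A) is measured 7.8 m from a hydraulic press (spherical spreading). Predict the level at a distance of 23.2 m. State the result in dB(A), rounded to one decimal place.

85.4 dB(A)

For a point source, L₂ = L₁ − 20·log₁₀(r₂/r₁).
L₂ = 94.9 − 20·log₁₀(23.2/7.8) = 94.9 − 9.468 = 85.43 dB(A).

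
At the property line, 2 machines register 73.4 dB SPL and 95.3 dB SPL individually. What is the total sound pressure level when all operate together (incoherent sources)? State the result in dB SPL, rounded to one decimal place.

Incoherent sources combine by intensity addition: L_total = 10·log₁₀(Σ 10^(L_i/10)).
Σ 10^(L/10) = 10^(73.4/10) + 10^(95.3/10) = 3.410e+09.
L_total = 10·log₁₀(3.410e+09) = 95.33 dB SPL.

95.3 dB SPL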